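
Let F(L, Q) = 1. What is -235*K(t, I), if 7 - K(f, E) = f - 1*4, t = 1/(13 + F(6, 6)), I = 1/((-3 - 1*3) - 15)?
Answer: -35955/14 ≈ -2568.2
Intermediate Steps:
I = -1/21 (I = 1/((-3 - 3) - 15) = 1/(-6 - 15) = 1/(-21) = -1/21 ≈ -0.047619)
t = 1/14 (t = 1/(13 + 1) = 1/14 ≈ 0.071429)
K(f, E) = 11 - f (K(f, E) = 7 - (f - 1*4) = 7 - (f - 4) = 7 - (-4 + f) = 7 + (4 - f) = 11 - f)
-235*K(t, I) = -235*(11 - 1*1/14) = -235*(11 - 1/14) = -235*153/14 = -35955/14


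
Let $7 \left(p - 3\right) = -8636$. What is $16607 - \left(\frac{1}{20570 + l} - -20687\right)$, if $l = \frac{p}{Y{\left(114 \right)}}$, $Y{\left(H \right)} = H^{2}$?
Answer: $- \frac{7634844624972}{1871285425} \approx -4080.0$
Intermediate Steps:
$p = - \frac{8615}{7}$ ($p = 3 + \frac{1}{7} \left(-8636\right) = 3 - \frac{8636}{7} = - \frac{8615}{7} \approx -1230.7$)
$l = - \frac{8615}{90972}$ ($l = - \frac{8615}{7 \cdot 114^{2}} = - \frac{8615}{7 \cdot 12996} = \left(- \frac{8615}{7}\right) \frac{1}{12996} = - \frac{8615}{90972} \approx -0.0947$)
$16607 - \left(\frac{1}{20570 + l} - -20687\right) = 16607 - \left(\frac{1}{20570 - \frac{8615}{90972}} - -20687\right) = 16607 - \left(\frac{1}{\frac{1871285425}{90972}} + 20687\right) = 16607 - \left(\frac{90972}{1871285425} + 20687\right) = 16607 - \frac{38711281677947}{1871285425} = - \frac{7634844624972}{1871285425}$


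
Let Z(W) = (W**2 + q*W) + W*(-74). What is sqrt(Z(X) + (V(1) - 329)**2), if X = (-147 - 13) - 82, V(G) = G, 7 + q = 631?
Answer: 18*sqrt(102) ≈ 181.79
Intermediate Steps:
q = 624 (q = -7 + 631 = 624)
X = -242 (X = -160 - 82 = -242)
Z(W) = W**2 + 550*W (Z(W) = (W**2 + 624*W) + W*(-74) = (W**2 + 624*W) - 74*W = W**2 + 550*W)
sqrt(Z(X) + (V(1) - 329)**2) = sqrt(-242*(550 - 242) + (1 - 329)**2) = sqrt(-242*308 + (-328)**2) = sqrt(-74536 + 107584) = sqrt(33048) = 18*sqrt(102)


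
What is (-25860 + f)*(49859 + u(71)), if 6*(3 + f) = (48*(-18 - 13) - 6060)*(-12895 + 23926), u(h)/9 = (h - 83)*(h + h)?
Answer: -479968470303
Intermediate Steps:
u(h) = 18*h*(-83 + h) (u(h) = 9*((h - 83)*(h + h)) = 9*((-83 + h)*(2*h)) = 9*(2*h*(-83 + h)) = 18*h*(-83 + h))
f = -13877001 (f = -3 + ((48*(-18 - 13) - 6060)*(-12895 + 23926))/6 = -3 + ((48*(-31) - 6060)*11031)/6 = -3 + ((-1488 - 6060)*11031)/6 = -3 + (-7548*11031)/6 = -3 + (⅙)*(-83261988) = -3 - 13876998 = -13877001)
(-25860 + f)*(49859 + u(71)) = (-25860 - 13877001)*(49859 + 18*71*(-83 + 71)) = -13902861*(49859 + 18*71*(-12)) = -13902861*(49859 - 15336) = -13902861*34523 = -479968470303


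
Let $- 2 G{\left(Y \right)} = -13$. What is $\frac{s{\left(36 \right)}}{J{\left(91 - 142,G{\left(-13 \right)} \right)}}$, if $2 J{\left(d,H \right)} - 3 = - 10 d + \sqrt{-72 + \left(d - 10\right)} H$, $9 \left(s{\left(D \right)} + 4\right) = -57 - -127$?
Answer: $\frac{816}{56587} - \frac{1768 i \sqrt{133}}{9676377} \approx 0.01442 - 0.0021072 i$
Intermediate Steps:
$G{\left(Y \right)} = \frac{13}{2}$ ($G{\left(Y \right)} = \left(- \frac{1}{2}\right) \left(-13\right) = \frac{13}{2}$)
$s{\left(D \right)} = \frac{34}{9}$ ($s{\left(D \right)} = -4 + \frac{-57 - -127}{9} = -4 + \frac{-57 + 127}{9} = -4 + \frac{1}{9} \cdot 70 = -4 + \frac{70}{9} = \frac{34}{9}$)
$J{\left(d,H \right)} = \frac{3}{2} - 5 d + \frac{H \sqrt{-82 + d}}{2}$ ($J{\left(d,H \right)} = \frac{3}{2} + \frac{- 10 d + \sqrt{-72 + \left(d - 10\right)} H}{2} = \frac{3}{2} + \frac{- 10 d + \sqrt{-72 + \left(-10 + d\right)} H}{2} = \frac{3}{2} + \frac{- 10 d + \sqrt{-82 + d} H}{2} = \frac{3}{2} + \frac{- 10 d + H \sqrt{-82 + d}}{2} = \frac{3}{2} + \left(- 5 d + \frac{H \sqrt{-82 + d}}{2}\right) = \frac{3}{2} - 5 d + \frac{H \sqrt{-82 + d}}{2}$)
$\frac{s{\left(36 \right)}}{J{\left(91 - 142,G{\left(-13 \right)} \right)}} = \frac{34}{9 \left(\frac{3}{2} - 5 \left(91 - 142\right) + \frac{1}{2} \cdot \frac{13}{2} \sqrt{-82 + \left(91 - 142\right)}\right)} = \frac{34}{9 \left(\frac{3}{2} - -255 + \frac{1}{2} \cdot \frac{13}{2} \sqrt{-82 - 51}\right)} = \frac{34}{9 \left(\frac{3}{2} + 255 + \frac{1}{2} \cdot \frac{13}{2} \sqrt{-133}\right)} = \frac{34}{9 \left(\frac{3}{2} + 255 + \frac{1}{2} \cdot \frac{13}{2} i \sqrt{133}\right)} = \frac{34}{9 \left(\frac{3}{2} + 255 + \frac{13 i \sqrt{133}}{4}\right)} = \frac{34}{9 \left(\frac{513}{2} + \frac{13 i \sqrt{133}}{4}\right)}$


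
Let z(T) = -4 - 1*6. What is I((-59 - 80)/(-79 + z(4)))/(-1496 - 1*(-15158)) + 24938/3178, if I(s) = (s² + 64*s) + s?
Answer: 675331248521/85978169739 ≈ 7.8547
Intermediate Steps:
z(T) = -10 (z(T) = -4 - 6 = -10)
I(s) = s² + 65*s
I((-59 - 80)/(-79 + z(4)))/(-1496 - 1*(-15158)) + 24938/3178 = (((-59 - 80)/(-79 - 10))*(65 + (-59 - 80)/(-79 - 10)))/(-1496 - 1*(-15158)) + 24938/3178 = ((-139/(-89))*(65 - 139/(-89)))/(-1496 + 15158) + 24938*(1/3178) = ((-139*(-1/89))*(65 - 139*(-1/89)))/13662 + 12469/1589 = (139*(65 + 139/89)/89)*(1/13662) + 12469/1589 = ((139/89)*(5924/89))*(1/13662) + 12469/1589 = (823436/7921)*(1/13662) + 12469/1589 = 411718/54108351 + 12469/1589 = 675331248521/85978169739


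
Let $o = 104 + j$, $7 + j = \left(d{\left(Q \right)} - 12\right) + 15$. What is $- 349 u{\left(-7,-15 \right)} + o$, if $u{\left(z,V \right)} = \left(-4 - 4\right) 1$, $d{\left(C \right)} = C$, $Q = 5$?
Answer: $2897$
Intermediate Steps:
$j = 1$ ($j = -7 + \left(\left(5 - 12\right) + 15\right) = -7 + \left(-7 + 15\right) = -7 + 8 = 1$)
$u{\left(z,V \right)} = -8$ ($u{\left(z,V \right)} = \left(-8\right) 1 = -8$)
$o = 105$ ($o = 104 + 1 = 105$)
$- 349 u{\left(-7,-15 \right)} + o = \left(-349\right) \left(-8\right) + 105 = 2792 + 105 = 2897$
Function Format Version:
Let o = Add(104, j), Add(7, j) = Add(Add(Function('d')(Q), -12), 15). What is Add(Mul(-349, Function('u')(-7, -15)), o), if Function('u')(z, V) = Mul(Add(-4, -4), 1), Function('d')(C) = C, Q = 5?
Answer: 2897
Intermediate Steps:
j = 1 (j = Add(-7, Add(Add(5, -12), 15)) = Add(-7, Add(-7, 15)) = Add(-7, 8) = 1)
Function('u')(z, V) = -8 (Function('u')(z, V) = Mul(-8, 1) = -8)
o = 105 (o = Add(104, 1) = 105)
Add(Mul(-349, Function('u')(-7, -15)), o) = Add(Mul(-349, -8), 105) = Add(2792, 105) = 2897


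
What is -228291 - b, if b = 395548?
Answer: -623839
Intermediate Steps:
-228291 - b = -228291 - 1*395548 = -228291 - 395548 = -623839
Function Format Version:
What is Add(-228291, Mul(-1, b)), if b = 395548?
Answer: -623839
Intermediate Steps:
Add(-228291, Mul(-1, b)) = Add(-228291, Mul(-1, 395548)) = Add(-228291, -395548) = -623839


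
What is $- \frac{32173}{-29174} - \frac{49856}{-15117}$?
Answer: $\frac{1940858185}{441023358} \approx 4.4008$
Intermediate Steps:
$- \frac{32173}{-29174} - \frac{49856}{-15117} = \left(-32173\right) \left(- \frac{1}{29174}\right) - - \frac{49856}{15117} = \frac{32173}{29174} + \frac{49856}{15117} = \frac{1940858185}{441023358}$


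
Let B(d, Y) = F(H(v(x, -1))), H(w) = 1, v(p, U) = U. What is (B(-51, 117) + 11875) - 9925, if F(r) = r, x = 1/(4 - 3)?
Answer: 1951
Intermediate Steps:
x = 1 (x = 1/1 = 1)
B(d, Y) = 1
(B(-51, 117) + 11875) - 9925 = (1 + 11875) - 9925 = 11876 - 9925 = 1951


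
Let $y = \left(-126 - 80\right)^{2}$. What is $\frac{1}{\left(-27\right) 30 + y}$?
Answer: $\frac{1}{41626} \approx 2.4023 \cdot 10^{-5}$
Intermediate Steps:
$y = 42436$ ($y = \left(-206\right)^{2} = 42436$)
$\frac{1}{\left(-27\right) 30 + y} = \frac{1}{\left(-27\right) 30 + 42436} = \frac{1}{-810 + 42436} = \frac{1}{41626}$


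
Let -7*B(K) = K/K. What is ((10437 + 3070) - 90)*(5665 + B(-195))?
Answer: 532037718/7 ≈ 7.6005e+7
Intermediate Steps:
B(K) = -⅐ (B(K) = -K/(7*K) = -⅐*1 = -⅐)
((10437 + 3070) - 90)*(5665 + B(-195)) = ((10437 + 3070) - 90)*(5665 - ⅐) = (13507 - 90)*(39654/7) = 13417*(39654/7) = 532037718/7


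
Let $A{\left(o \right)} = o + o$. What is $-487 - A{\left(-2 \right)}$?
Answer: $-483$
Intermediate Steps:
$A{\left(o \right)} = 2 o$
$-487 - A{\left(-2 \right)} = -487 - 2 \left(-2\right) = -487 - -4 = -487 + 4 = -483$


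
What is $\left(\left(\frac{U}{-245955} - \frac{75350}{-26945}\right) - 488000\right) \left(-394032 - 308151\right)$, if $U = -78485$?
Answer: $\frac{1593625753713950543}{4650707} \approx 3.4266 \cdot 10^{11}$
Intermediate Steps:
$\left(\left(\frac{U}{-245955} - \frac{75350}{-26945}\right) - 488000\right) \left(-394032 - 308151\right) = \left(\left(- \frac{78485}{-245955} - \frac{75350}{-26945}\right) - 488000\right) \left(-394032 - 308151\right) = \left(\left(\left(-78485\right) \left(- \frac{1}{245955}\right) - - \frac{15070}{5389}\right) - 488000\right) \left(-702183\right) = \left(\left(\frac{15697}{49191} + \frac{15070}{5389}\right) - 488000\right) \left(-702183\right) = \left(\frac{825899503}{265090299} - 488000\right) \left(-702183\right) = \left(- \frac{129363240012497}{265090299}\right) \left(-702183\right) = \frac{1593625753713950543}{4650707}$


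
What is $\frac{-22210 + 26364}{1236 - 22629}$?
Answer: $- \frac{4154}{21393} \approx -0.19418$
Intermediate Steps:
$\frac{-22210 + 26364}{1236 - 22629} = \frac{4154}{-21393} = 4154 \left(- \frac{1}{21393}\right) = - \frac{4154}{21393}$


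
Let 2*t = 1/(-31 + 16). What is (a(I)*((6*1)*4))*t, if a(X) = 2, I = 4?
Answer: -8/5 ≈ -1.6000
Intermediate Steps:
t = -1/30 (t = 1/(2*(-31 + 16)) = (½)/(-15) = (½)*(-1/15) = -1/30 ≈ -0.033333)
(a(I)*((6*1)*4))*t = (2*((6*1)*4))*(-1/30) = (2*(6*4))*(-1/30) = (2*24)*(-1/30) = 48*(-1/30) = -8/5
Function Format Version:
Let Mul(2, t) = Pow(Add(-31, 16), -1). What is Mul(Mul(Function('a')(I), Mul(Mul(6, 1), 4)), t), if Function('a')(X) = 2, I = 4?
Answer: Rational(-8, 5) ≈ -1.6000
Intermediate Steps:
t = Rational(-1, 30) (t = Mul(Rational(1, 2), Pow(Add(-31, 16), -1)) = Mul(Rational(1, 2), Pow(-15, -1)) = Mul(Rational(1, 2), Rational(-1, 15)) = Rational(-1, 30) ≈ -0.033333)
Mul(Mul(Function('a')(I), Mul(Mul(6, 1), 4)), t) = Mul(Mul(2, Mul(Mul(6, 1), 4)), Rational(-1, 30)) = Mul(Mul(2, Mul(6, 4)), Rational(-1, 30)) = Mul(Mul(2, 24), Rational(-1, 30)) = Mul(48, Rational(-1, 30)) = Rational(-8, 5)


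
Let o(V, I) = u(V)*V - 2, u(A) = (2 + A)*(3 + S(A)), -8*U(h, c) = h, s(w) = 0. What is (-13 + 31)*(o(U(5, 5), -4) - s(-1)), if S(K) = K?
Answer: -18621/256 ≈ -72.738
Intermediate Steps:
U(h, c) = -h/8
u(A) = (2 + A)*(3 + A)
o(V, I) = -2 + V*(6 + V² + 5*V) (o(V, I) = (6 + V² + 5*V)*V - 2 = V*(6 + V² + 5*V) - 2 = -2 + V*(6 + V² + 5*V))
(-13 + 31)*(o(U(5, 5), -4) - s(-1)) = (-13 + 31)*((-2 + (-⅛*5)*(6 + (-⅛*5)² + 5*(-⅛*5))) - 1*0) = 18*((-2 - 5*(6 + (-5/8)² + 5*(-5/8))/8) + 0) = 18*((-2 - 5*(6 + 25/64 - 25/8)/8) + 0) = 18*((-2 - 5/8*209/64) + 0) = 18*((-2 - 1045/512) + 0) = 18*(-2069/512 + 0) = 18*(-2069/512) = -18621/256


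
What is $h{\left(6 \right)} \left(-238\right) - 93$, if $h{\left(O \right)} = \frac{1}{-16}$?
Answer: $- \frac{625}{8} \approx -78.125$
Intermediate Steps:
$h{\left(O \right)} = - \frac{1}{16}$
$h{\left(6 \right)} \left(-238\right) - 93 = \left(- \frac{1}{16}\right) \left(-238\right) - 93 = \frac{119}{8} - 93 = - \frac{625}{8}$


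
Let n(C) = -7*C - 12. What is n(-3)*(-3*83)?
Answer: -2241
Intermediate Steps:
n(C) = -12 - 7*C
n(-3)*(-3*83) = (-12 - 7*(-3))*(-3*83) = (-12 + 21)*(-249) = 9*(-249) = -2241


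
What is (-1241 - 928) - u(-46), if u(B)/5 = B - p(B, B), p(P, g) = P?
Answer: -2169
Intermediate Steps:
u(B) = 0 (u(B) = 5*(B - B) = 5*0 = 0)
(-1241 - 928) - u(-46) = (-1241 - 928) - 1*0 = -2169 + 0 = -2169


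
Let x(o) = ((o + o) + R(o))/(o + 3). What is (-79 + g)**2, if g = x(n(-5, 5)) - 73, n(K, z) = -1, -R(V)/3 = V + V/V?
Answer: 23409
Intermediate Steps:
R(V) = -3 - 3*V (R(V) = -3*(V + V/V) = -3*(V + 1) = -3*(1 + V) = -3 - 3*V)
x(o) = (-3 - o)/(3 + o) (x(o) = ((o + o) + (-3 - 3*o))/(o + 3) = (2*o + (-3 - 3*o))/(3 + o) = (-3 - o)/(3 + o))
g = -74 (g = -1 - 73 = -74)
(-79 + g)**2 = (-79 - 74)**2 = (-153)**2 = 23409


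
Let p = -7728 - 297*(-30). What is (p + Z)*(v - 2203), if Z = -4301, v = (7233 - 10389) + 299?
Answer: 15782140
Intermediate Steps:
v = -2857 (v = -3156 + 299 = -2857)
p = 1182 (p = -7728 - 1*(-8910) = -7728 + 8910 = 1182)
(p + Z)*(v - 2203) = (1182 - 4301)*(-2857 - 2203) = -3119*(-5060) = 15782140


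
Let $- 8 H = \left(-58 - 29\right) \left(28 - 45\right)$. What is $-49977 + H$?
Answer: $- \frac{401295}{8} \approx -50162.0$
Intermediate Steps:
$H = - \frac{1479}{8}$ ($H = - \frac{\left(-58 - 29\right) \left(28 - 45\right)}{8} = - \frac{\left(-87\right) \left(28 - 45\right)}{8} = - \frac{\left(-87\right) \left(-17\right)}{8} = \left(- \frac{1}{8}\right) 1479 = - \frac{1479}{8} \approx -184.88$)
$-49977 + H = -49977 - \frac{1479}{8} = - \frac{401295}{8}$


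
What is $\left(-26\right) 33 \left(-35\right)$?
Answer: $30030$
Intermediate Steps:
$\left(-26\right) 33 \left(-35\right) = \left(-858\right) \left(-35\right) = 30030$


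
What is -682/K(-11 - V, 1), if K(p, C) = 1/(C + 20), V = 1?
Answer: -14322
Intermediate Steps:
K(p, C) = 1/(20 + C)
-682/K(-11 - V, 1) = -682/(1/(20 + 1)) = -682/(1/21) = -682/1/21 = -682*21 = -14322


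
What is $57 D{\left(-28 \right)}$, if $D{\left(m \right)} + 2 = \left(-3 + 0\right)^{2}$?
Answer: $399$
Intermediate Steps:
$D{\left(m \right)} = 7$ ($D{\left(m \right)} = -2 + \left(-3 + 0\right)^{2} = -2 + \left(-3\right)^{2} = -2 + 9 = 7$)
$57 D{\left(-28 \right)} = 57 \cdot 7 = 399$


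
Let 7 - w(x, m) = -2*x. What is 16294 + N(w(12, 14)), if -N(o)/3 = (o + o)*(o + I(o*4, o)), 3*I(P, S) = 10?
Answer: 9908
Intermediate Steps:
I(P, S) = 10/3 (I(P, S) = (1/3)*10 = 10/3)
w(x, m) = 7 + 2*x (w(x, m) = 7 - (-2)*x = 7 + 2*x)
N(o) = -6*o*(10/3 + o) (N(o) = -3*(o + o)*(o + 10/3) = -3*2*o*(10/3 + o) = -6*o*(10/3 + o))
16294 + N(w(12, 14)) = 16294 - 2*(7 + 2*12)*(10 + 3*(7 + 2*12)) = 16294 - 2*(7 + 24)*(10 + 3*(7 + 24)) = 16294 - 2*31*(10 + 3*31) = 16294 - 2*31*(10 + 93) = 16294 - 2*31*103 = 16294 - 6386 = 9908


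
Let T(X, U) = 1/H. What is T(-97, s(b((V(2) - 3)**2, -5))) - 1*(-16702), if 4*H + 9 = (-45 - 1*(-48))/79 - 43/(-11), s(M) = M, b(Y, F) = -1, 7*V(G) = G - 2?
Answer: 73335006/4391 ≈ 16701.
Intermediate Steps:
V(G) = -2/7 + G/7 (V(G) = (G - 2)/7 = (-2 + G)/7 = -2/7 + G/7)
H = -4391/3476 (H = -9/4 + ((-45 - 1*(-48))/79 - 43/(-11))/4 = -9/4 + ((-45 + 48)*(1/79) - 43*(-1/11))/4 = -9/4 + (3*(1/79) + 43/11)/4 = -9/4 + (3/79 + 43/11)/4 = -9/4 + (1/4)*(3430/869) = -9/4 + 1715/1738 = -4391/3476 ≈ -1.2632)
T(X, U) = -3476/4391 (T(X, U) = 1/(-4391/3476) = -3476/4391)
T(-97, s(b((V(2) - 3)**2, -5))) - 1*(-16702) = -3476/4391 - 1*(-16702) = -3476/4391 + 16702 = 73335006/4391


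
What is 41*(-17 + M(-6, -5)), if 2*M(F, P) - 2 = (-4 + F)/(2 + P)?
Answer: -1763/3 ≈ -587.67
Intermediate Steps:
M(F, P) = 1 + (-4 + F)/(2*(2 + P)) (M(F, P) = 1 + ((-4 + F)/(2 + P))/2 = 1 + (-4 + F)/(2*(2 + P)))
41*(-17 + M(-6, -5)) = 41*(-17 + (-5 + (½)*(-6))/(2 - 5)) = 41*(-17 + (-5 - 3)/(-3)) = 41*(-17 - ⅓*(-8)) = 41*(-17 + 8/3) = 41*(-43/3) = -1763/3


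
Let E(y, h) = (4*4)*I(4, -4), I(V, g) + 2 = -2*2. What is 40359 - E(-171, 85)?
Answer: 40455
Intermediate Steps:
I(V, g) = -6 (I(V, g) = -2 - 2*2 = -2 - 4 = -6)
E(y, h) = -96 (E(y, h) = (4*4)*(-6) = 16*(-6) = -96)
40359 - E(-171, 85) = 40359 - 1*(-96) = 40359 + 96 = 40455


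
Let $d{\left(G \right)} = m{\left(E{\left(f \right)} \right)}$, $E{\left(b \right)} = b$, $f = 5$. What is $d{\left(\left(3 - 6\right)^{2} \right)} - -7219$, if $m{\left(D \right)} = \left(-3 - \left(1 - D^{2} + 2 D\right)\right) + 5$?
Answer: $7235$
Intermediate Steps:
$m{\left(D \right)} = 1 + D^{2} - 2 D$ ($m{\left(D \right)} = \left(-3 - \left(1 - D^{2} + 2 D\right)\right) + 5 = \left(-4 + D^{2} - 2 D\right) + 5 = 1 + D^{2} - 2 D$)
$d{\left(G \right)} = 16$ ($d{\left(G \right)} = 1 + 5^{2} - 10 = 1 + 25 - 10 = 16$)
$d{\left(\left(3 - 6\right)^{2} \right)} - -7219 = 16 - -7219 = 16 + 7219 = 7235$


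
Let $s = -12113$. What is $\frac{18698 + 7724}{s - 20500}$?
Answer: $- \frac{26422}{32613} \approx -0.81017$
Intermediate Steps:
$\frac{18698 + 7724}{s - 20500} = \frac{18698 + 7724}{-12113 - 20500} = \frac{26422}{-32613} = 26422 \left(- \frac{1}{32613}\right) = - \frac{26422}{32613}$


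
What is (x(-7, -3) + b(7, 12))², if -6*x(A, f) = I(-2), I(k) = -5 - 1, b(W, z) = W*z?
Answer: 7225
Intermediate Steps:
I(k) = -6
x(A, f) = 1 (x(A, f) = -⅙*(-6) = 1)
(x(-7, -3) + b(7, 12))² = (1 + 7*12)² = (1 + 84)² = 85² = 7225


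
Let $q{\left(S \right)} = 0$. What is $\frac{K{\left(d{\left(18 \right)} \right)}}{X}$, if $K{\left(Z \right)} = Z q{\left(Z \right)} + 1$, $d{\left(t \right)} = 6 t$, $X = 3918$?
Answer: $\frac{1}{3918} \approx 0.00025523$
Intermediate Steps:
$K{\left(Z \right)} = 1$ ($K{\left(Z \right)} = Z 0 + 1 = 0 + 1 = 1$)
$\frac{K{\left(d{\left(18 \right)} \right)}}{X} = 1 \cdot \frac{1}{3918} = \frac{1}{3918}$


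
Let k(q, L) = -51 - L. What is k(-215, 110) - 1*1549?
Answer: -1710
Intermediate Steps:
k(-215, 110) - 1*1549 = (-51 - 1*110) - 1*1549 = (-51 - 110) - 1549 = -161 - 1549 = -1710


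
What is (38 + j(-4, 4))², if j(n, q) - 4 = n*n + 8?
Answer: 4356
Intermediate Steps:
j(n, q) = 12 + n² (j(n, q) = 4 + (n*n + 8) = 4 + (n² + 8) = 4 + (8 + n²) = 12 + n²)
(38 + j(-4, 4))² = (38 + (12 + (-4)²))² = (38 + (12 + 16))² = (38 + 28)² = 66² = 4356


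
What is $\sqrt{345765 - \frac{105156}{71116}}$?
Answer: $\frac{\sqrt{206603731146}}{773} \approx 588.02$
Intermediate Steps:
$\sqrt{345765 - \frac{105156}{71116}} = \sqrt{345765 - \frac{1143}{773}} = \sqrt{\frac{267275202}{773}} = \frac{\sqrt{206603731146}}{773}$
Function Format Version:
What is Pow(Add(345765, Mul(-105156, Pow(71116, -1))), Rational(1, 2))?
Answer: Mul(Rational(1, 773), Pow(206603731146, Rational(1, 2))) ≈ 588.02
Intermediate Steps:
Pow(Add(345765, Mul(-105156, Pow(71116, -1))), Rational(1, 2)) = Pow(Add(345765, Mul(-105156, Rational(1, 71116))), Rational(1, 2)) = Pow(Add(345765, Rational(-1143, 773)), Rational(1, 2)) = Pow(Rational(267275202, 773), Rational(1, 2)) = Mul(Rational(1, 773), Pow(206603731146, Rational(1, 2)))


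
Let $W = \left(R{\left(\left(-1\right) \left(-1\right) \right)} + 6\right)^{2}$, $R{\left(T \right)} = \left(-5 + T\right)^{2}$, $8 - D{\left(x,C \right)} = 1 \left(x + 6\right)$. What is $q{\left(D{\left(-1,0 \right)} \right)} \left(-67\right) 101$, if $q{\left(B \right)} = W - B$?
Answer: $-3254927$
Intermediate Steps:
$D{\left(x,C \right)} = 2 - x$ ($D{\left(x,C \right)} = 8 - 1 \left(x + 6\right) = 8 - 1 \left(6 + x\right) = 8 - \left(6 + x\right) = 2 - x$)
$W = 484$ ($W = \left(\left(-5 - -1\right)^{2} + 6\right)^{2} = \left(\left(-5 + 1\right)^{2} + 6\right)^{2} = \left(\left(-4\right)^{2} + 6\right)^{2} = \left(16 + 6\right)^{2} = 22^{2} = 484$)
$q{\left(B \right)} = 484 - B$
$q{\left(D{\left(-1,0 \right)} \right)} \left(-67\right) 101 = \left(484 - \left(2 - -1\right)\right) \left(-67\right) 101 = \left(484 - \left(2 + 1\right)\right) \left(-67\right) 101 = \left(484 - 3\right) \left(-67\right) 101 = 481 \left(-67\right) 101 = \left(-32227\right) 101 = -3254927$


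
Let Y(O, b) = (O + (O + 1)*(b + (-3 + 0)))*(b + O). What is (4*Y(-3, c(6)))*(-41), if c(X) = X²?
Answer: 373428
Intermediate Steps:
Y(O, b) = (O + b)*(O + (1 + O)*(-3 + b)) (Y(O, b) = (O + (1 + O)*(b - 3))*(O + b) = (O + (1 + O)*(-3 + b))*(O + b) = (O + b)*(O + (1 + O)*(-3 + b)))
(4*Y(-3, c(6)))*(-41) = (4*((6²)² - 3*(-3) - 3*6² - 2*(-3)² - 3*(6²)² + 6²*(-3)² - 1*(-3)*6²))*(-41) = (4*(36² + 9 - 3*36 - 2*9 - 3*36² + 36*9 - 1*(-3)*36))*(-41) = (4*(1296 + 9 - 108 - 18 - 3*1296 + 324 + 108))*(-41) = (4*(1296 + 9 - 108 - 18 - 3888 + 324 + 108))*(-41) = (4*(-2277))*(-41) = -9108*(-41) = 373428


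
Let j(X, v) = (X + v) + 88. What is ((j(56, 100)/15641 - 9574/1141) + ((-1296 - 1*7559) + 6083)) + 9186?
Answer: 114317219204/17846381 ≈ 6405.6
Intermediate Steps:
j(X, v) = 88 + X + v
((j(56, 100)/15641 - 9574/1141) + ((-1296 - 1*7559) + 6083)) + 9186 = (((88 + 56 + 100)/15641 - 9574/1141) + ((-1296 - 1*7559) + 6083)) + 9186 = ((244*(1/15641) - 9574*1/1141) + ((-1296 - 7559) + 6083)) + 9186 = ((244/15641 - 9574/1141) + (-8855 + 6083)) + 9186 = (-149468530/17846381 - 2772) + 9186 = -49619636662/17846381 + 9186 = 114317219204/17846381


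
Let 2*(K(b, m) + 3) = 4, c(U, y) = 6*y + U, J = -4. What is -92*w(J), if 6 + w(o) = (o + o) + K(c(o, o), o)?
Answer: 1380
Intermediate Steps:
c(U, y) = U + 6*y
K(b, m) = -1 (K(b, m) = -3 + (½)*4 = -3 + 2 = -1)
w(o) = -7 + 2*o (w(o) = -6 + ((o + o) - 1) = -6 + (2*o - 1) = -6 + (-1 + 2*o) = -7 + 2*o)
-92*w(J) = -92*(-7 + 2*(-4)) = -92*(-7 - 8) = -92*(-15) = 1380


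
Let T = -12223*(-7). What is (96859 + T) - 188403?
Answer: -5983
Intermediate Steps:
T = 85561
(96859 + T) - 188403 = (96859 + 85561) - 188403 = 182420 - 188403 = -5983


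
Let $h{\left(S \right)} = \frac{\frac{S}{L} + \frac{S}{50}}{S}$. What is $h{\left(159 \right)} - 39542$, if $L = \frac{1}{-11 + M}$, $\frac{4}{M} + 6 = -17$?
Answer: $- \frac{45486127}{1150} \approx -39553.0$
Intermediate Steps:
$M = - \frac{4}{23}$ ($M = \frac{4}{-6 - 17} = \frac{4}{-23} = 4 \left(- \frac{1}{23}\right) = - \frac{4}{23} \approx -0.17391$)
$L = - \frac{23}{257}$ ($L = \frac{1}{-11 - \frac{4}{23}} = \frac{1}{- \frac{257}{23}} = - \frac{23}{257} \approx -0.089494$)
$h{\left(S \right)} = - \frac{12827}{1150}$ ($h{\left(S \right)} = \frac{\frac{S}{- \frac{23}{257}} + \frac{S}{50}}{S} = \frac{S \left(- \frac{257}{23}\right) + S \frac{1}{50}}{S} = \frac{- \frac{257 S}{23} + \frac{S}{50}}{S} = \frac{\left(- \frac{12827}{1150}\right) S}{S} = - \frac{12827}{1150}$)
$h{\left(159 \right)} - 39542 = - \frac{12827}{1150} - 39542 = - \frac{45486127}{1150}$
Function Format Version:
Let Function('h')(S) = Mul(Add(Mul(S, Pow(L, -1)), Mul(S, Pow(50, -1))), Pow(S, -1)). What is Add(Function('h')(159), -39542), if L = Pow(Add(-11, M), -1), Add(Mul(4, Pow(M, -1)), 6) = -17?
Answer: Rational(-45486127, 1150) ≈ -39553.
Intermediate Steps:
M = Rational(-4, 23) (M = Mul(4, Pow(Add(-6, -17), -1)) = Mul(4, Pow(-23, -1)) = Mul(4, Rational(-1, 23)) = Rational(-4, 23) ≈ -0.17391)
L = Rational(-23, 257) (L = Pow(Add(-11, Rational(-4, 23)), -1) = Pow(Rational(-257, 23), -1) = Rational(-23, 257) ≈ -0.089494)
Function('h')(S) = Rational(-12827, 1150) (Function('h')(S) = Mul(Add(Mul(S, Pow(Rational(-23, 257), -1)), Mul(S, Pow(50, -1))), Pow(S, -1)) = Mul(Add(Mul(S, Rational(-257, 23)), Mul(S, Rational(1, 50))), Pow(S, -1)) = Mul(Add(Mul(Rational(-257, 23), S), Mul(Rational(1, 50), S)), Pow(S, -1)) = Mul(Mul(Rational(-12827, 1150), S), Pow(S, -1)) = Rational(-12827, 1150))
Add(Function('h')(159), -39542) = Add(Rational(-12827, 1150), -39542) = Rational(-45486127, 1150)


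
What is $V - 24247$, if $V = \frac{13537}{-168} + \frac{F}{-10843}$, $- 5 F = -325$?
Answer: $- \frac{6330815677}{260232} \approx -24328.0$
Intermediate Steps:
$F = 65$ ($F = \left(- \frac{1}{5}\right) \left(-325\right) = 65$)
$V = - \frac{20970373}{260232}$ ($V = \frac{13537}{-168} + \frac{65}{-10843} = 13537 \left(- \frac{1}{168}\right) + 65 \left(- \frac{1}{10843}\right) = - \frac{13537}{168} - \frac{65}{10843} = - \frac{20970373}{260232} \approx -80.583$)
$V - 24247 = - \frac{20970373}{260232} - 24247 = - \frac{6330815677}{260232}$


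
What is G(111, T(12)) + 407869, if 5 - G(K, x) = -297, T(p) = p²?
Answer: 408171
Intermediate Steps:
G(K, x) = 302 (G(K, x) = 5 - 1*(-297) = 5 + 297 = 302)
G(111, T(12)) + 407869 = 302 + 407869 = 408171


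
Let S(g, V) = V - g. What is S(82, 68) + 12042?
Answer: 12028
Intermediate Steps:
S(82, 68) + 12042 = (68 - 1*82) + 12042 = (68 - 82) + 12042 = -14 + 12042 = 12028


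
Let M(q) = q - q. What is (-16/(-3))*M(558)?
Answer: 0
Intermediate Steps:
M(q) = 0
(-16/(-3))*M(558) = -16/(-3)*0 = -16*(-1/3)*0 = (16/3)*0 = 0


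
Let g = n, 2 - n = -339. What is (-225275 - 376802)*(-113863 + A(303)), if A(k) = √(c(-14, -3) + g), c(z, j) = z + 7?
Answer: 68554293451 - 602077*√334 ≈ 6.8543e+10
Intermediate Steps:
c(z, j) = 7 + z
n = 341 (n = 2 - 1*(-339) = 2 + 339 = 341)
g = 341
A(k) = √334 (A(k) = √((7 - 14) + 341) = √(-7 + 341) = √334)
(-225275 - 376802)*(-113863 + A(303)) = (-225275 - 376802)*(-113863 + √334) = -602077*(-113863 + √334) = 68554293451 - 602077*√334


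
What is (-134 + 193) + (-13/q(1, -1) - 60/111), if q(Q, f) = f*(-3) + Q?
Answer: 8171/148 ≈ 55.209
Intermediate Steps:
q(Q, f) = Q - 3*f (q(Q, f) = -3*f + Q = Q - 3*f)
(-134 + 193) + (-13/q(1, -1) - 60/111) = (-134 + 193) + (-13/(1 - 3*(-1)) - 60/111) = 59 + (-13/(1 + 3) - 60*1/111) = 59 + (-13/4 - 20/37) = 59 - 561/148 = 8171/148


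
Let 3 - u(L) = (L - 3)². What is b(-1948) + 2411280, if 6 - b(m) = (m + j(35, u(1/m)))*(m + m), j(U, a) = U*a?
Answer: -5840787783/974 ≈ -5.9967e+6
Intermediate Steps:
u(L) = 3 - (-3 + L)² (u(L) = 3 - (L - 3)² = 3 - (-3 + L)²)
b(m) = 6 - 2*m*(105 + m - 35*(-3 + 1/m)²) (b(m) = 6 - (m + 35*(3 - (-3 + 1/m)²))*(m + m) = 6 - (m + (105 - 35*(-3 + 1/m)²))*2*m = 6 - (105 + m - 35*(-3 + 1/m)²)*2*m = 6 - 2*m*(105 + m - 35*(-3 + 1/m)²))
b(-1948) + 2411280 = (-414 - 2*(-1948)² + 70/(-1948) + 420*(-1948)) + 2411280 = (-414 - 2*3794704 + 70*(-1/1948) - 818160) + 2411280 = (-414 - 7589408 - 35/974 - 818160) + 2411280 = -8189374503/974 + 2411280 = -5840787783/974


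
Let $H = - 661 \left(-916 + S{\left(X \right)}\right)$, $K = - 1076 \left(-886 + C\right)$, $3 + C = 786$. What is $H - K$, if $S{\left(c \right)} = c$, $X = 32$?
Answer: $473496$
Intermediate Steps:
$C = 783$ ($C = -3 + 786 = 783$)
$K = 110828$ ($K = - 1076 \left(-886 + 783\right) = \left(-1076\right) \left(-103\right) = 110828$)
$H = 584324$ ($H = - 661 \left(-916 + 32\right) = \left(-661\right) \left(-884\right) = 584324$)
$H - K = 584324 - 110828 = 473496$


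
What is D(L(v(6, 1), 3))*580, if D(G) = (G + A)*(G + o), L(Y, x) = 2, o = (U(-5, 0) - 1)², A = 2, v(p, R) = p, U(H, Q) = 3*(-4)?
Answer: 396720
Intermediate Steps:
U(H, Q) = -12
o = 169 (o = (-12 - 1)² = (-13)² = 169)
D(G) = (2 + G)*(169 + G) (D(G) = (G + 2)*(G + 169) = (2 + G)*(169 + G))
D(L(v(6, 1), 3))*580 = (338 + 2² + 171*2)*580 = (338 + 4 + 342)*580 = 684*580 = 396720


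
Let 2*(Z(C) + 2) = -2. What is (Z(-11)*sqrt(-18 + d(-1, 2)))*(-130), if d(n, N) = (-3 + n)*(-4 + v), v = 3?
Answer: 390*I*sqrt(14) ≈ 1459.2*I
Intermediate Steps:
Z(C) = -3 (Z(C) = -2 + (1/2)*(-2) = -2 - 1 = -3)
d(n, N) = 3 - n (d(n, N) = (-3 + n)*(-4 + 3) = (-3 + n)*(-1) = 3 - n)
(Z(-11)*sqrt(-18 + d(-1, 2)))*(-130) = -3*sqrt(-18 + (3 - 1*(-1)))*(-130) = -3*sqrt(-18 + (3 + 1))*(-130) = -3*sqrt(-18 + 4)*(-130) = -3*I*sqrt(14)*(-130) = 390*I*sqrt(14)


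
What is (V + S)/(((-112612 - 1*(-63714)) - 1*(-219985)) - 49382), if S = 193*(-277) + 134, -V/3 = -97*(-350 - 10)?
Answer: -158087/121705 ≈ -1.2989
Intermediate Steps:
V = -104760 (V = -(-291)*(-350 - 10) = -(-291)*(-360) = -3*34920 = -104760)
S = -53327 (S = -53461 + 134 = -53327)
(V + S)/(((-112612 - 1*(-63714)) - 1*(-219985)) - 49382) = (-104760 - 53327)/(((-112612 - 1*(-63714)) - 1*(-219985)) - 49382) = -158087/(((-112612 + 63714) + 219985) - 49382) = -158087/((-48898 + 219985) - 49382) = -158087/(171087 - 49382) = -158087/121705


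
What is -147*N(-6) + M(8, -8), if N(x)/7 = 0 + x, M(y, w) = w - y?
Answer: 6158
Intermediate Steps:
N(x) = 7*x (N(x) = 7*(0 + x) = 7*x)
-147*N(-6) + M(8, -8) = -1029*(-6) + (-8 - 1*8) = -147*(-42) + (-8 - 8) = 6174 - 16 = 6158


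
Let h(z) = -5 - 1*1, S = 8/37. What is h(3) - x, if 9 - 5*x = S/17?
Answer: -24523/3145 ≈ -7.7975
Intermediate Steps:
S = 8/37 (S = 8*(1/37) = 8/37 ≈ 0.21622)
h(z) = -6 (h(z) = -5 - 1 = -6)
x = 5653/3145 (x = 9/5 - 8/(185*17) = 9/5 - ⅕*8/629 = 9/5 - 8/3145 = 5653/3145 ≈ 1.7975)
h(3) - x = -6 - 1*5653/3145 = -6 - 5653/3145 = -24523/3145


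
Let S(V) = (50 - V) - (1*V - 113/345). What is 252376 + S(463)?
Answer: 86767613/345 ≈ 2.5150e+5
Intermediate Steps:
S(V) = 17363/345 - 2*V (S(V) = (50 - V) - (V - 113*1/345) = (50 - V) - (V - 113/345) = (50 - V) - (-113/345 + V) = (50 - V) + (113/345 - V) = 17363/345 - 2*V)
252376 + S(463) = 252376 + (17363/345 - 2*463) = 252376 + (17363/345 - 926) = 252376 - 302107/345 = 86767613/345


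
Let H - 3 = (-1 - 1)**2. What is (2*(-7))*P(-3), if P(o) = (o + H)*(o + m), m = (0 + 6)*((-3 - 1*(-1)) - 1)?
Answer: 1176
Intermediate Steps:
H = 7 (H = 3 + (-1 - 1)**2 = 3 + (-2)**2 = 3 + 4 = 7)
m = -18 (m = 6*((-3 + 1) - 1) = 6*(-2 - 1) = 6*(-3) = -18)
P(o) = (-18 + o)*(7 + o) (P(o) = (o + 7)*(o - 18) = (7 + o)*(-18 + o) = (-18 + o)*(7 + o))
(2*(-7))*P(-3) = (2*(-7))*(-126 + (-3)**2 - 11*(-3)) = -14*(-126 + 9 + 33) = -14*(-84) = 1176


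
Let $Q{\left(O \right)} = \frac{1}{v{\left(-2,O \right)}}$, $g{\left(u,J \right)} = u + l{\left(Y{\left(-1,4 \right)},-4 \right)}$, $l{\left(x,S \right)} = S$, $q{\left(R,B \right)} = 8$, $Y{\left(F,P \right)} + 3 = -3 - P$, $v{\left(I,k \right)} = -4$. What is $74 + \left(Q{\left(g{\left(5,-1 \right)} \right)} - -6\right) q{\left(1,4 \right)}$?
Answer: $120$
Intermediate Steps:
$Y{\left(F,P \right)} = -6 - P$ ($Y{\left(F,P \right)} = -3 - \left(3 + P\right) = -6 - P$)
$g{\left(u,J \right)} = -4 + u$ ($g{\left(u,J \right)} = u - 4 = -4 + u$)
$Q{\left(O \right)} = - \frac{1}{4}$ ($Q{\left(O \right)} = \frac{1}{-4} = - \frac{1}{4}$)
$74 + \left(Q{\left(g{\left(5,-1 \right)} \right)} - -6\right) q{\left(1,4 \right)} = 74 + \left(- \frac{1}{4} - -6\right) 8 = 74 + \left(- \frac{1}{4} + 6\right) 8 = 74 + \frac{23}{4} \cdot 8 = 74 + 46 = 120$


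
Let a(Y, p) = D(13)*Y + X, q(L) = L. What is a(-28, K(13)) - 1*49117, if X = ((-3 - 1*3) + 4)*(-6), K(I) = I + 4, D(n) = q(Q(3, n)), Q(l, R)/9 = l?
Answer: -49861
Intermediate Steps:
Q(l, R) = 9*l
D(n) = 27 (D(n) = 9*3 = 27)
K(I) = 4 + I
X = 12 (X = ((-3 - 3) + 4)*(-6) = (-6 + 4)*(-6) = -2*(-6) = 12)
a(Y, p) = 12 + 27*Y (a(Y, p) = 27*Y + 12 = 12 + 27*Y)
a(-28, K(13)) - 1*49117 = (12 + 27*(-28)) - 1*49117 = (12 - 756) - 49117 = -744 - 49117 = -49861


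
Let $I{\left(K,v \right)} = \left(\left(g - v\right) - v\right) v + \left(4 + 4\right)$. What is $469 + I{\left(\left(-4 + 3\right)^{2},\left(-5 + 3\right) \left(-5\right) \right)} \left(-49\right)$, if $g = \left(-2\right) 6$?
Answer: $15757$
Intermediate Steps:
$g = -12$
$I{\left(K,v \right)} = 8 + v \left(-12 - 2 v\right)$ ($I{\left(K,v \right)} = \left(\left(-12 - v\right) - v\right) v + \left(4 + 4\right) = \left(-12 - 2 v\right) v + 8 = v \left(-12 - 2 v\right) + 8 = 8 + v \left(-12 - 2 v\right)$)
$469 + I{\left(\left(-4 + 3\right)^{2},\left(-5 + 3\right) \left(-5\right) \right)} \left(-49\right) = 469 + \left(8 - 12 \left(-5 + 3\right) \left(-5\right) - 2 \left(\left(-5 + 3\right) \left(-5\right)\right)^{2}\right) \left(-49\right) = 469 + \left(8 - 12 \left(\left(-2\right) \left(-5\right)\right) - 2 \left(\left(-2\right) \left(-5\right)\right)^{2}\right) \left(-49\right) = 469 + \left(8 - 120 - 2 \cdot 10^{2}\right) \left(-49\right) = 469 + \left(8 - 120 - 200\right) \left(-49\right) = 469 - -15288 = 469 + 15288 = 15757$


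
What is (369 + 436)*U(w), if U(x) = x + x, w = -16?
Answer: -25760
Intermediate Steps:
U(x) = 2*x
(369 + 436)*U(w) = (369 + 436)*(2*(-16)) = 805*(-32) = -25760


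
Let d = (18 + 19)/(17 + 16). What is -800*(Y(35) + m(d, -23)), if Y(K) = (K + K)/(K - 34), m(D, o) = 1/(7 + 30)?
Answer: -2072800/37 ≈ -56022.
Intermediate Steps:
d = 37/33 ≈ 1.1212
m(D, o) = 1/37
Y(K) = 2*K/(-34 + K) (Y(K) = (2*K)/(-34 + K) = 2*K/(-34 + K))
-800*(Y(35) + m(d, -23)) = -800*(2*35/(-34 + 35) + 1/37) = -800*(2*35/1 + 1/37) = -800*(2*35*1 + 1/37) = -800*(70 + 1/37) = -800*2591/37 = -2072800/37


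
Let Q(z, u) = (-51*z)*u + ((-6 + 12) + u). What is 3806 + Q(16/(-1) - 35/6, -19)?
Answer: -34727/2 ≈ -17364.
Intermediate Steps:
Q(z, u) = 6 + u - 51*u*z (Q(z, u) = -51*u*z + (6 + u) = 6 + u - 51*u*z)
3806 + Q(16/(-1) - 35/6, -19) = 3806 + (6 - 19 - 51*(-19)*(16/(-1) - 35/6)) = 3806 + (6 - 19 - 51*(-19)*(16*(-1) - 35*⅙)) = 3806 + (6 - 19 - 51*(-19)*(-16 - 35/6)) = 3806 + (6 - 19 - 51*(-19)*(-131/6)) = 3806 + (6 - 19 - 42313/2) = 3806 - 42339/2 = -34727/2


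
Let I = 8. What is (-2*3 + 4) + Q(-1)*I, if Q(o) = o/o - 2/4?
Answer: 2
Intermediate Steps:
Q(o) = ½ (Q(o) = 1 - 2*¼ = 1 - ½ = ½)
(-2*3 + 4) + Q(-1)*I = (-2*3 + 4) + (½)*8 = (-6 + 4) + 4 = -2 + 4 = 2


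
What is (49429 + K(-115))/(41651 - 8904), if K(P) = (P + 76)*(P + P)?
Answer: 5309/2977 ≈ 1.7833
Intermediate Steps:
K(P) = 2*P*(76 + P) (K(P) = (76 + P)*(2*P) = 2*P*(76 + P))
(49429 + K(-115))/(41651 - 8904) = (49429 + 2*(-115)*(76 - 115))/(41651 - 8904) = (49429 + 2*(-115)*(-39))/32747 = (49429 + 8970)*(1/32747) = 58399*(1/32747) = 5309/2977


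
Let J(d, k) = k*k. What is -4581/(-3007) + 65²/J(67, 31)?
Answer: 551836/93217 ≈ 5.9199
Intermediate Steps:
J(d, k) = k²
-4581/(-3007) + 65²/J(67, 31) = -4581/(-3007) + 65²/(31²) = -4581*(-1/3007) + 4225/961 = 4581/3007 + 4225*(1/961) = 4581/3007 + 4225/961 = 551836/93217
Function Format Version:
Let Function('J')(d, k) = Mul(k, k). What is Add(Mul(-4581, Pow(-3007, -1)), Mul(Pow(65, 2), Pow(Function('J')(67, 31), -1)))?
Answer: Rational(551836, 93217) ≈ 5.9199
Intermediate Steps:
Function('J')(d, k) = Pow(k, 2)
Add(Mul(-4581, Pow(-3007, -1)), Mul(Pow(65, 2), Pow(Function('J')(67, 31), -1))) = Add(Mul(-4581, Pow(-3007, -1)), Mul(Pow(65, 2), Pow(Pow(31, 2), -1))) = Add(Mul(-4581, Rational(-1, 3007)), Mul(4225, Pow(961, -1))) = Add(Rational(4581, 3007), Mul(4225, Rational(1, 961))) = Add(Rational(4581, 3007), Rational(4225, 961)) = Rational(551836, 93217)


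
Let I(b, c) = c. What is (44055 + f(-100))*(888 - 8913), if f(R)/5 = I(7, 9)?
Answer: -353902500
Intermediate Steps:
f(R) = 45 (f(R) = 5*9 = 45)
(44055 + f(-100))*(888 - 8913) = (44055 + 45)*(888 - 8913) = 44100*(-8025) = -353902500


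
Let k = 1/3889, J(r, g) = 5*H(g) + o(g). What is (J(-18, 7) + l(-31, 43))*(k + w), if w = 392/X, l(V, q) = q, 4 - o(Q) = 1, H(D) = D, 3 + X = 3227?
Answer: 15468084/1567267 ≈ 9.8695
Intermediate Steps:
X = 3224 (X = -3 + 3227 = 3224)
o(Q) = 3 (o(Q) = 4 - 1*1 = 4 - 1 = 3)
J(r, g) = 3 + 5*g (J(r, g) = 5*g + 3 = 3 + 5*g)
w = 49/403 (w = 392/3224 = 392*(1/3224) = 49/403 ≈ 0.12159)
k = 1/3889 ≈ 0.00025714
(J(-18, 7) + l(-31, 43))*(k + w) = ((3 + 5*7) + 43)*(1/3889 + 49/403) = ((3 + 35) + 43)*(190964/1567267) = (38 + 43)*(190964/1567267) = 81*(190964/1567267) = 15468084/1567267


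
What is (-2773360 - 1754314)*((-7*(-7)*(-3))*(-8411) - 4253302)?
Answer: 13659471775490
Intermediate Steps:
(-2773360 - 1754314)*((-7*(-7)*(-3))*(-8411) - 4253302) = -4527674*((49*(-3))*(-8411) - 4253302) = -4527674*(-147*(-8411) - 4253302) = -4527674*(1236417 - 4253302) = -4527674*(-3016885) = 13659471775490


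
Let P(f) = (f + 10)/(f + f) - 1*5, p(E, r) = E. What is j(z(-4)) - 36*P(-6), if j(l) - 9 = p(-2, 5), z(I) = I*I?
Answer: 199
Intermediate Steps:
z(I) = I²
j(l) = 7 (j(l) = 9 - 2 = 7)
P(f) = -5 + (10 + f)/(2*f) (P(f) = (10 + f)/((2*f)) - 5 = (10 + f)*(1/(2*f)) - 5 = (10 + f)/(2*f) - 5 = -5 + (10 + f)/(2*f))
j(z(-4)) - 36*P(-6) = 7 - 36*(-9/2 + 5/(-6)) = 7 - 36*(-9/2 + 5*(-⅙)) = 7 - 36*(-9/2 - ⅚) = 7 - 36*(-16/3) = 7 + 192 = 199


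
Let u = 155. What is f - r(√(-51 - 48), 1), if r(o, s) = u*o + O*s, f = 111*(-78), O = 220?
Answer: -8878 - 465*I*√11 ≈ -8878.0 - 1542.2*I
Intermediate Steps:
f = -8658
r(o, s) = 155*o + 220*s
f - r(√(-51 - 48), 1) = -8658 - (155*√(-51 - 48) + 220*1) = -8658 - (155*√(-99) + 220) = -8658 - (155*(3*I*√11) + 220) = -8658 - (465*I*√11 + 220) = -8658 - (220 + 465*I*√11) = -8658 + (-220 - 465*I*√11) = -8878 - 465*I*√11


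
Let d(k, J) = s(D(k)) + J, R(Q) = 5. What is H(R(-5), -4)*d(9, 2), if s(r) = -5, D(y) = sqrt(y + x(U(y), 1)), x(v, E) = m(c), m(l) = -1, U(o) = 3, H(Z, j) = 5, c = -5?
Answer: -15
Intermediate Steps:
x(v, E) = -1
D(y) = sqrt(-1 + y) (D(y) = sqrt(y - 1) = sqrt(-1 + y))
d(k, J) = -5 + J
H(R(-5), -4)*d(9, 2) = 5*(-5 + 2) = 5*(-3) = -15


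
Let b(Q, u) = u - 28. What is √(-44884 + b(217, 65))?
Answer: 3*I*√4983 ≈ 211.77*I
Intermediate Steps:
b(Q, u) = -28 + u
√(-44884 + b(217, 65)) = √(-44884 + (-28 + 65)) = √(-44884 + 37) = √(-44847) = 3*I*√4983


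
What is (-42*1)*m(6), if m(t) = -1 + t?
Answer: -210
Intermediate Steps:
(-42*1)*m(6) = (-42*1)*(-1 + 6) = -42*5 = -210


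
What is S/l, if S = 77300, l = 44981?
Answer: 77300/44981 ≈ 1.7185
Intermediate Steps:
S/l = 77300/44981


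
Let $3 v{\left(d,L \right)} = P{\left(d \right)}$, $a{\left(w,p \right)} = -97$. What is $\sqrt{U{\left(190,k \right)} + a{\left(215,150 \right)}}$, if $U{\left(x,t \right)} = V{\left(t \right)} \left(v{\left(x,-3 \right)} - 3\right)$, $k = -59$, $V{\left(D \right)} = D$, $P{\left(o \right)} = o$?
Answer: $\frac{i \sqrt{32910}}{3} \approx 60.47 i$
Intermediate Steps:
$v{\left(d,L \right)} = \frac{d}{3}$
$U{\left(x,t \right)} = t \left(-3 + \frac{x}{3}\right)$ ($U{\left(x,t \right)} = t \left(\frac{x}{3} - 3\right) = t \left(-3 + \frac{x}{3}\right)$)
$\sqrt{U{\left(190,k \right)} + a{\left(215,150 \right)}} = \sqrt{\frac{1}{3} \left(-59\right) \left(-9 + 190\right) - 97} = \sqrt{\frac{1}{3} \left(-59\right) 181 - 97} = \sqrt{- \frac{10679}{3} - 97} = \sqrt{- \frac{10970}{3}} = \frac{i \sqrt{32910}}{3}$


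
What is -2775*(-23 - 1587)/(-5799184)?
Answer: -2233875/2899592 ≈ -0.77041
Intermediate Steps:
-2775*(-23 - 1587)/(-5799184) = -2775*(-1610)*(-1/5799184) = 4467750*(-1/5799184) = -2233875/2899592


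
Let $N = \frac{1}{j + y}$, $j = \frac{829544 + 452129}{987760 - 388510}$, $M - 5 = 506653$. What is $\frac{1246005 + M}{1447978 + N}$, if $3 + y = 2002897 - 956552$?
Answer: $\frac{1098957777906885699}{907913663573149444} \approx 1.2104$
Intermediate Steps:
$M = 506658$ ($M = 5 + 506653 = 506658$)
$j = \frac{1281673}{599250} \approx 2.1388$
$y = 1046342$ ($y = -3 + \left(2002897 - 956552\right) = -3 + 1046345 = 1046342$)
$N = \frac{599250}{627021725173}$ ($N = \frac{1}{\frac{1281673}{599250} + 1046342} = \frac{1}{\frac{627021725173}{599250}} = \frac{599250}{627021725173} \approx 9.5571 \cdot 10^{-7}$)
$\frac{1246005 + M}{1447978 + N} = \frac{1246005 + 506658}{1447978 + \frac{599250}{627021725173}} = \frac{1752663}{\frac{907913663573149444}{627021725173}} = 1752663 \cdot \frac{627021725173}{907913663573149444} = \frac{1098957777906885699}{907913663573149444}$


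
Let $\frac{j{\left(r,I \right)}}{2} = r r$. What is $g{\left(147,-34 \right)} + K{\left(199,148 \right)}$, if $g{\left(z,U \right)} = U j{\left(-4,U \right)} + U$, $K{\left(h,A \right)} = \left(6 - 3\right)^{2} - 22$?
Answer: $-1135$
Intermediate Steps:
$K{\left(h,A \right)} = -13$ ($K{\left(h,A \right)} = 3^{2} - 22 = 9 - 22 = -13$)
$j{\left(r,I \right)} = 2 r^{2}$ ($j{\left(r,I \right)} = 2 r r = 2 r^{2}$)
$g{\left(z,U \right)} = 33 U$ ($g{\left(z,U \right)} = U 2 \left(-4\right)^{2} + U = U 2 \cdot 16 + U = U 32 + U = 32 U + U = 33 U$)
$g{\left(147,-34 \right)} + K{\left(199,148 \right)} = 33 \left(-34\right) - 13 = -1122 - 13 = -1135$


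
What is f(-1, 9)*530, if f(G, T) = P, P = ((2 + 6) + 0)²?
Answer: 33920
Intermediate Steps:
P = 64 (P = (8 + 0)² = 8² = 64)
f(G, T) = 64
f(-1, 9)*530 = 64*530 = 33920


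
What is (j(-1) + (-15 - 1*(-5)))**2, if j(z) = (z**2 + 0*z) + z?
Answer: 100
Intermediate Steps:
j(z) = z + z**2 (j(z) = (z**2 + 0) + z = z**2 + z = z + z**2)
(j(-1) + (-15 - 1*(-5)))**2 = (-(1 - 1) + (-15 - 1*(-5)))**2 = (-1*0 + (-15 + 5))**2 = (0 - 10)**2 = (-10)**2 = 100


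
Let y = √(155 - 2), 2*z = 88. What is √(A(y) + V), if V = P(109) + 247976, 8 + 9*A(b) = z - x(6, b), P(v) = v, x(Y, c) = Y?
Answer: √2232795/3 ≈ 498.08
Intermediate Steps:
z = 44 (z = (½)*88 = 44)
y = 3*√17 (y = √153 = 3*√17 ≈ 12.369)
A(b) = 10/3 (A(b) = -8/9 + (44 - 1*6)/9 = -8/9 + (44 - 6)/9 = -8/9 + (⅑)*38 = -8/9 + 38/9 = 10/3)
V = 248085 (V = 109 + 247976 = 248085)
√(A(y) + V) = √(10/3 + 248085) = √(744265/3) = √2232795/3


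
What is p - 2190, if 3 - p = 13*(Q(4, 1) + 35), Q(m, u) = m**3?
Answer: -3474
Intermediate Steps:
p = -1284 (p = 3 - 13*(4**3 + 35) = 3 - 13*(64 + 35) = 3 - 13*99 = 3 - 1*1287 = 3 - 1287 = -1284)
p - 2190 = -1284 - 2190 = -3474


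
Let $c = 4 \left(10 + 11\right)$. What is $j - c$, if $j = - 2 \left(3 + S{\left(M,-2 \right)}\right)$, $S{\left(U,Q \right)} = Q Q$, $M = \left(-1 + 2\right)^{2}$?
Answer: $-98$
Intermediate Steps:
$M = 1$ ($M = 1^{2} = 1$)
$S{\left(U,Q \right)} = Q^{2}$
$c = 84$ ($c = 4 \cdot 21 = 84$)
$j = -14$ ($j = - 2 \left(3 + \left(-2\right)^{2}\right) = - 2 \left(3 + 4\right) = \left(-2\right) 7 = -14$)
$j - c = -14 - 84 = -98$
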